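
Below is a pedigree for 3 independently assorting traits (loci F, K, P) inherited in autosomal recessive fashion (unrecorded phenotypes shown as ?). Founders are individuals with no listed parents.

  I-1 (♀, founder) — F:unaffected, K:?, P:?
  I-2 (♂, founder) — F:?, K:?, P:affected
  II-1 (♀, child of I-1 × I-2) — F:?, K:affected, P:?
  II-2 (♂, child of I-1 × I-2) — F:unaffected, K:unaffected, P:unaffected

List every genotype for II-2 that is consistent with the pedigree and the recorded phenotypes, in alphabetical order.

II-2 ∈ {FF KK Pp, FF Kk Pp, Ff KK Pp, Ff Kk Pp}

F/I-1 un ·: FF|Ff
F/I-2 ? ·: FF|Ff|ff
F/II-1 ? I-1×I-2: FF|Ff|ff
F/II-2 un I-1×I-2: FF|Ff
⇒ F over [I-1,I-2,II-1,II-2]: 18 consistent
K/I-1 ? ·: Kk|kk
K/I-2 ? ·: Kk|kk
K/II-1 aff I-1×I-2: kk
K/II-2 un I-1×I-2: KK|Kk
⇒ K over [I-1,I-2,II-1,II-2]: 4 consistent
P/I-1 ? ·: PP|Pp
P/I-2 aff ·: pp
P/II-1 ? I-1×I-2: Pp|pp
P/II-2 un I-1×I-2: Pp
⇒ P over [I-1,I-2,II-1,II-2]: 3 consistent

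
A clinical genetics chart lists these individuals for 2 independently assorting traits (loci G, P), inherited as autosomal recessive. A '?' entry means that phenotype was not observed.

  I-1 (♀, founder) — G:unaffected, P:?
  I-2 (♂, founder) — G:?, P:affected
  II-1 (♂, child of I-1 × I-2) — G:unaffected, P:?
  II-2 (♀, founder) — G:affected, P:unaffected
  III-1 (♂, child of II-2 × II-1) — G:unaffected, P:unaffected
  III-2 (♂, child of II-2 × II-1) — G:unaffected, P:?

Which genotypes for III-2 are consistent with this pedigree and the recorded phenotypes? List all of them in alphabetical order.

III-2 ∈ {Gg PP, Gg Pp, Gg pp}

G/I-1 un ·: GG|Gg
G/I-2 ? ·: GG|Gg|gg
G/II-1 un I-1×I-2: GG|Gg
G/II-2 aff ·: gg
G/III-1 un II-2×II-1: Gg
G/III-2 un II-2×II-1: Gg
⇒ G over [I-1,I-2,II-1,II-2,III-1,III-2]: 9 consistent
P/I-1 ? ·: PP|Pp|pp
P/I-2 aff ·: pp
P/II-1 ? I-1×I-2: Pp|pp
P/II-2 un ·: PP|Pp
P/III-1 un II-2×II-1: PP|Pp
P/III-2 ? II-2×II-1: PP|Pp|pp
⇒ P over [I-1,I-2,II-1,II-2,III-1,III-2]: 26 consistent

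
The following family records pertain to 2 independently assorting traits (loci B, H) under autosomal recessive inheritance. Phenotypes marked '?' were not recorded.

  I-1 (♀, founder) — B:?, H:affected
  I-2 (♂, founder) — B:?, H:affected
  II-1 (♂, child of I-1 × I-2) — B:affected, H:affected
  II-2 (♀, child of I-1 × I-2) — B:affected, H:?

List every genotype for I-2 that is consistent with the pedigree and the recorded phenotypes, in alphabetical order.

I-2 ∈ {Bb hh, bb hh}

B/I-1 ? ·: Bb|bb
B/I-2 ? ·: Bb|bb
B/II-1 aff I-1×I-2: bb
B/II-2 aff I-1×I-2: bb
⇒ B over [I-1,I-2,II-1,II-2]: 4 consistent
H/I-1 aff ·: hh
H/I-2 aff ·: hh
H/II-1 aff I-1×I-2: hh
H/II-2 ? I-1×I-2: hh
⇒ H over [I-1,I-2,II-1,II-2]: 1 consistent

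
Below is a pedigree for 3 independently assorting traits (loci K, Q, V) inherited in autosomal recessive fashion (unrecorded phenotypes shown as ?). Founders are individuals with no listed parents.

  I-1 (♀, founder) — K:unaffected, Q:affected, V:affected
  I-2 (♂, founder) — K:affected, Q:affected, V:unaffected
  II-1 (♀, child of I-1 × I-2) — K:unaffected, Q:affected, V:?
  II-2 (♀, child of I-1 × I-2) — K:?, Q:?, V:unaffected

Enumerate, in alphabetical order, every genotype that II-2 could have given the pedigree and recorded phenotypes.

II-2 ∈ {Kk qq Vv, kk qq Vv}

K/I-1 un ·: KK|Kk
K/I-2 aff ·: kk
K/II-1 un I-1×I-2: Kk
K/II-2 ? I-1×I-2: Kk|kk
⇒ K over [I-1,I-2,II-1,II-2]: 3 consistent
Q/I-1 aff ·: qq
Q/I-2 aff ·: qq
Q/II-1 aff I-1×I-2: qq
Q/II-2 ? I-1×I-2: qq
⇒ Q over [I-1,I-2,II-1,II-2]: 1 consistent
V/I-1 aff ·: vv
V/I-2 un ·: VV|Vv
V/II-1 ? I-1×I-2: Vv|vv
V/II-2 un I-1×I-2: Vv
⇒ V over [I-1,I-2,II-1,II-2]: 3 consistent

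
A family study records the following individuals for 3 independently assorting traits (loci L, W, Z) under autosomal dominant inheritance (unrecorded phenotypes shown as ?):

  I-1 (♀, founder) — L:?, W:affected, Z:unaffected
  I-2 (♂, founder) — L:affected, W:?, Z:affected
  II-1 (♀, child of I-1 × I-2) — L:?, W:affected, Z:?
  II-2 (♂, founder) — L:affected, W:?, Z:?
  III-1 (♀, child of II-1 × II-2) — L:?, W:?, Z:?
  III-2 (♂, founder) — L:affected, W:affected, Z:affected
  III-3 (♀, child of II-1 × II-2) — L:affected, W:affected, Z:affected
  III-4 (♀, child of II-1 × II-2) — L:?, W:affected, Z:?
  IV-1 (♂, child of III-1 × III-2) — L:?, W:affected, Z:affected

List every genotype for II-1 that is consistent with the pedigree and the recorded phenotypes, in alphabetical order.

L/I-1 ? ·: ll|Ll|LL
L/I-2 aff ·: Ll|LL
L/II-1 ? I-1×I-2: ll|Ll|LL
L/II-2 aff ·: Ll|LL
L/III-1 ? II-1×II-2: ll|Ll|LL
L/III-2 aff ·: Ll|LL
L/III-3 aff II-1×II-2: Ll|LL
L/III-4 ? II-1×II-2: ll|Ll|LL
L/IV-1 ? III-1×III-2: ll|Ll|LL
⇒ L over [I-1,I-2,II-1,II-2,III-1,III-2,III-3,III-4,IV-1]: 672 consistent
W/I-1 aff ·: Ww|WW
W/I-2 ? ·: ww|Ww|WW
W/II-1 aff I-1×I-2: Ww|WW
W/II-2 ? ·: ww|Ww|WW
W/III-1 ? II-1×II-2: ww|Ww|WW
W/III-2 aff ·: Ww|WW
W/III-3 aff II-1×II-2: Ww|WW
W/III-4 aff II-1×II-2: Ww|WW
W/IV-1 aff III-1×III-2: Ww|WW
⇒ W over [I-1,I-2,II-1,II-2,III-1,III-2,III-3,III-4,IV-1]: 490 consistent
Z/I-1 un ·: zz
Z/I-2 aff ·: Zz|ZZ
Z/II-1 ? I-1×I-2: zz|Zz
Z/II-2 ? ·: zz|Zz|ZZ
Z/III-1 ? II-1×II-2: zz|Zz|ZZ
Z/III-2 aff ·: Zz|ZZ
Z/III-3 aff II-1×II-2: Zz|ZZ
Z/III-4 ? II-1×II-2: zz|Zz|ZZ
Z/IV-1 aff III-1×III-2: Zz|ZZ
⇒ Z over [I-1,I-2,II-1,II-2,III-1,III-2,III-3,III-4,IV-1]: 204 consistent

II-1 ∈ {LL WW Zz, LL WW zz, LL Ww Zz, LL Ww zz, Ll WW Zz, Ll WW zz, Ll Ww Zz, Ll Ww zz, ll WW Zz, ll WW zz, ll Ww Zz, ll Ww zz}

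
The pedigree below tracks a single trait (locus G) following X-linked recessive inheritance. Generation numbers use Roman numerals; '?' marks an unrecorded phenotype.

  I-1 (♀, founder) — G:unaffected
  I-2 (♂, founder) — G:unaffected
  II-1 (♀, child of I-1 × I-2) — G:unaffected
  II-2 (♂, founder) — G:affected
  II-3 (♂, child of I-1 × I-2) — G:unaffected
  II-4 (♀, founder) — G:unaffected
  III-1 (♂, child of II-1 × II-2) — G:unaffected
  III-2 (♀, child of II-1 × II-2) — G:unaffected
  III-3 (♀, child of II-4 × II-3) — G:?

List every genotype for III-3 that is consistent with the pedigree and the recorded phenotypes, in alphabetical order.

III-3 ∈ {X^GX^G, X^GX^g}

G/I-1 un ·: X^GX^G|X^GX^g
G/I-2 un ·: X^GY
G/II-1 un I-1×I-2: X^GX^G|X^GX^g
G/II-2 aff ·: X^gY
G/II-3 un I-1×I-2: X^GY
G/II-4 un ·: X^GX^G|X^GX^g
G/III-1 un II-1×II-2: X^GY
G/III-2 un II-1×II-2: X^GX^g
G/III-3 ? II-4×II-3: X^GX^G|X^GX^g
⇒ G over [I-1,I-2,II-1,II-2,II-3,II-4,III-1,III-2,III-3]: 9 consistent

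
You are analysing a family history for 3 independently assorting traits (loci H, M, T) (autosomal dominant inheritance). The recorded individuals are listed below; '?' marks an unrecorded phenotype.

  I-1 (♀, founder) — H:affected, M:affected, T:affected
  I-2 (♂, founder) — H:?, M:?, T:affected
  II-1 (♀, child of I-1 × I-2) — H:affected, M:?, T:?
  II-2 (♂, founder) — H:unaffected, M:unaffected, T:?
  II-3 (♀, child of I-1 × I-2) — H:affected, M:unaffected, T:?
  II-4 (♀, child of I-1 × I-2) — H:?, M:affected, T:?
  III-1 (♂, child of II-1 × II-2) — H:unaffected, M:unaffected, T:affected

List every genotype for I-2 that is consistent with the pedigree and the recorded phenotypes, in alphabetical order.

H/I-1 aff ·: Hh|HH
H/I-2 ? ·: hh|Hh|HH
H/II-1 aff I-1×I-2: Hh
H/II-2 un ·: hh
H/II-3 aff I-1×I-2: Hh|HH
H/II-4 ? I-1×I-2: hh|Hh|HH
H/III-1 un II-1×II-2: hh
⇒ H over [I-1,I-2,II-1,II-2,II-3,II-4,III-1]: 17 consistent
M/I-1 aff ·: Mm
M/I-2 ? ·: mm|Mm
M/II-1 ? I-1×I-2: mm|Mm
M/II-2 un ·: mm
M/II-3 un I-1×I-2: mm
M/II-4 aff I-1×I-2: Mm|MM
M/III-1 un II-1×II-2: mm
⇒ M over [I-1,I-2,II-1,II-2,II-3,II-4,III-1]: 6 consistent
T/I-1 aff ·: Tt|TT
T/I-2 aff ·: Tt|TT
T/II-1 ? I-1×I-2: tt|Tt|TT
T/II-2 ? ·: tt|Tt|TT
T/II-3 ? I-1×I-2: tt|Tt|TT
T/II-4 ? I-1×I-2: tt|Tt|TT
T/III-1 aff II-1×II-2: Tt|TT
⇒ T over [I-1,I-2,II-1,II-2,II-3,II-4,III-1]: 175 consistent

I-2 ∈ {HH Mm TT, HH Mm Tt, HH mm TT, HH mm Tt, Hh Mm TT, Hh Mm Tt, Hh mm TT, Hh mm Tt, hh Mm TT, hh Mm Tt, hh mm TT, hh mm Tt}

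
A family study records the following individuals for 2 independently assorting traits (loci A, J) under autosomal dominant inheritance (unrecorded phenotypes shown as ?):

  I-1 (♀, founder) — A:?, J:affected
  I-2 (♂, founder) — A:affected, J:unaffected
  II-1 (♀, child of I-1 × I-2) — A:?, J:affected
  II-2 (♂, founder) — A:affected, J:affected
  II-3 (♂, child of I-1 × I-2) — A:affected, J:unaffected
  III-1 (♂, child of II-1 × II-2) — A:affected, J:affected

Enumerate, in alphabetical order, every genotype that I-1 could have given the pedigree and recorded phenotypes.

I-1 ∈ {AA Jj, Aa Jj, aa Jj}

A/I-1 ? ·: aa|Aa|AA
A/I-2 aff ·: Aa|AA
A/II-1 ? I-1×I-2: aa|Aa|AA
A/II-2 aff ·: Aa|AA
A/II-3 aff I-1×I-2: Aa|AA
A/III-1 aff II-1×II-2: Aa|AA
⇒ A over [I-1,I-2,II-1,II-2,II-3,III-1]: 59 consistent
J/I-1 aff ·: Jj
J/I-2 un ·: jj
J/II-1 aff I-1×I-2: Jj
J/II-2 aff ·: Jj|JJ
J/II-3 un I-1×I-2: jj
J/III-1 aff II-1×II-2: Jj|JJ
⇒ J over [I-1,I-2,II-1,II-2,II-3,III-1]: 4 consistent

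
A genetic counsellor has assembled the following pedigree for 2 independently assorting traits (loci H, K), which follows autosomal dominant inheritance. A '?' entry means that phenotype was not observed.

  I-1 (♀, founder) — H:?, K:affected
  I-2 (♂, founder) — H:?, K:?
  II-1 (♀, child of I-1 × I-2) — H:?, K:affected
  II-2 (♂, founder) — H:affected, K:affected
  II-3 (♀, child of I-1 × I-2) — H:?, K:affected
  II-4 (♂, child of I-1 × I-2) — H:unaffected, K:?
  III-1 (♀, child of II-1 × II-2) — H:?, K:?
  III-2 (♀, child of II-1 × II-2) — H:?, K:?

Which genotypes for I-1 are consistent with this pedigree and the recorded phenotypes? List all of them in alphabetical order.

I-1 ∈ {Hh KK, Hh Kk, hh KK, hh Kk}

H/I-1 ? ·: hh|Hh
H/I-2 ? ·: hh|Hh
H/II-1 ? I-1×I-2: hh|Hh|HH
H/II-2 aff ·: Hh|HH
H/II-3 ? I-1×I-2: hh|Hh|HH
H/II-4 un I-1×I-2: hh
H/III-1 ? II-1×II-2: hh|Hh|HH
H/III-2 ? II-1×II-2: hh|Hh|HH
⇒ H over [I-1,I-2,II-1,II-2,II-3,II-4,III-1,III-2]: 146 consistent
K/I-1 aff ·: Kk|KK
K/I-2 ? ·: kk|Kk|KK
K/II-1 aff I-1×I-2: Kk|KK
K/II-2 aff ·: Kk|KK
K/II-3 aff I-1×I-2: Kk|KK
K/II-4 ? I-1×I-2: kk|Kk|KK
K/III-1 ? II-1×II-2: kk|Kk|KK
K/III-2 ? II-1×II-2: kk|Kk|KK
⇒ K over [I-1,I-2,II-1,II-2,II-3,II-4,III-1,III-2]: 296 consistent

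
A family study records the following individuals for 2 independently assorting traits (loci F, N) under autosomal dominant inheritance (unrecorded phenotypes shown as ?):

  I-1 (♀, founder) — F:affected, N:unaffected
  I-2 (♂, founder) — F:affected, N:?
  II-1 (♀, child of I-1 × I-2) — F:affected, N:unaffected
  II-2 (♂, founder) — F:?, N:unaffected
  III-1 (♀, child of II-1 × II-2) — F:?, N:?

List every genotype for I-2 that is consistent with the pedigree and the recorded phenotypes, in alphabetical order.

I-2 ∈ {FF Nn, FF nn, Ff Nn, Ff nn}

F/I-1 aff ·: Ff|FF
F/I-2 aff ·: Ff|FF
F/II-1 aff I-1×I-2: Ff|FF
F/II-2 ? ·: ff|Ff|FF
F/III-1 ? II-1×II-2: ff|Ff|FF
⇒ F over [I-1,I-2,II-1,II-2,III-1]: 37 consistent
N/I-1 un ·: nn
N/I-2 ? ·: nn|Nn
N/II-1 un I-1×I-2: nn
N/II-2 un ·: nn
N/III-1 ? II-1×II-2: nn
⇒ N over [I-1,I-2,II-1,II-2,III-1]: 2 consistent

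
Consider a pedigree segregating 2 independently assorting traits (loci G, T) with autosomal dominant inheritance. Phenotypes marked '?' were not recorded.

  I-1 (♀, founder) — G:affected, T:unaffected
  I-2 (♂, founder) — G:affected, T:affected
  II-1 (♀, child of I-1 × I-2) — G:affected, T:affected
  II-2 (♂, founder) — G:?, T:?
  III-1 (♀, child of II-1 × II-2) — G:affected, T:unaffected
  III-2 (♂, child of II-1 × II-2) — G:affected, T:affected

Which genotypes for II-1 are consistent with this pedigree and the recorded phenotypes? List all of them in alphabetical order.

G/I-1 aff ·: Gg|GG
G/I-2 aff ·: Gg|GG
G/II-1 aff I-1×I-2: Gg|GG
G/II-2 ? ·: gg|Gg|GG
G/III-1 aff II-1×II-2: Gg|GG
G/III-2 aff II-1×II-2: Gg|GG
⇒ G over [I-1,I-2,II-1,II-2,III-1,III-2]: 51 consistent
T/I-1 un ·: tt
T/I-2 aff ·: Tt|TT
T/II-1 aff I-1×I-2: Tt
T/II-2 ? ·: tt|Tt
T/III-1 un II-1×II-2: tt
T/III-2 aff II-1×II-2: Tt|TT
⇒ T over [I-1,I-2,II-1,II-2,III-1,III-2]: 6 consistent

II-1 ∈ {GG Tt, Gg Tt}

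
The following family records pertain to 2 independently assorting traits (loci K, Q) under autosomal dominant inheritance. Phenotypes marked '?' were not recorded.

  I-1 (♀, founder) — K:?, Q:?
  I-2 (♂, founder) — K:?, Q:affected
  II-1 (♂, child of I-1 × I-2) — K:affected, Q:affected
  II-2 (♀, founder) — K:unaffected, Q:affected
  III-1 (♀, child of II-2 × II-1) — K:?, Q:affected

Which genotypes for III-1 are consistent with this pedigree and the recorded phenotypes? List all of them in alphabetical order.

III-1 ∈ {Kk QQ, Kk Qq, kk QQ, kk Qq}

K/I-1 ? ·: kk|Kk|KK
K/I-2 ? ·: kk|Kk|KK
K/II-1 aff I-1×I-2: Kk|KK
K/II-2 un ·: kk
K/III-1 ? II-2×II-1: kk|Kk
⇒ K over [I-1,I-2,II-1,II-2,III-1]: 18 consistent
Q/I-1 ? ·: qq|Qq|QQ
Q/I-2 aff ·: Qq|QQ
Q/II-1 aff I-1×I-2: Qq|QQ
Q/II-2 aff ·: Qq|QQ
Q/III-1 aff II-2×II-1: Qq|QQ
⇒ Q over [I-1,I-2,II-1,II-2,III-1]: 32 consistent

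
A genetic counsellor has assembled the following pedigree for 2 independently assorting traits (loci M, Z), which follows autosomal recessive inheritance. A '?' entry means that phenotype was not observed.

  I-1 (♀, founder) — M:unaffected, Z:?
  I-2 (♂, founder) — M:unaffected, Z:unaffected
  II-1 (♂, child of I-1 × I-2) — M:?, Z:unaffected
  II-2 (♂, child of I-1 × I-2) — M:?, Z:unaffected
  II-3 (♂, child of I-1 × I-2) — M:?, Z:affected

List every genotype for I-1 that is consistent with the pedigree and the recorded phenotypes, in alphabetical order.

M/I-1 un ·: MM|Mm
M/I-2 un ·: MM|Mm
M/II-1 ? I-1×I-2: MM|Mm|mm
M/II-2 ? I-1×I-2: MM|Mm|mm
M/II-3 ? I-1×I-2: MM|Mm|mm
⇒ M over [I-1,I-2,II-1,II-2,II-3]: 44 consistent
Z/I-1 ? ·: Zz|zz
Z/I-2 un ·: Zz
Z/II-1 un I-1×I-2: ZZ|Zz
Z/II-2 un I-1×I-2: ZZ|Zz
Z/II-3 aff I-1×I-2: zz
⇒ Z over [I-1,I-2,II-1,II-2,II-3]: 5 consistent

I-1 ∈ {MM Zz, MM zz, Mm Zz, Mm zz}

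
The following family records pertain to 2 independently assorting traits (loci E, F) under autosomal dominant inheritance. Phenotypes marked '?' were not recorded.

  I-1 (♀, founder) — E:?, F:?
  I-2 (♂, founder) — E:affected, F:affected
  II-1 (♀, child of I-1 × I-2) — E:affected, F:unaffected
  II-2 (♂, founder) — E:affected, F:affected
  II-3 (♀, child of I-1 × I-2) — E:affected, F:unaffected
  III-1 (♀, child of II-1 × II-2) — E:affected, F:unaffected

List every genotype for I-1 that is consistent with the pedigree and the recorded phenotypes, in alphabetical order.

I-1 ∈ {EE Ff, EE ff, Ee Ff, Ee ff, ee Ff, ee ff}

E/I-1 ? ·: ee|Ee|EE
E/I-2 aff ·: Ee|EE
E/II-1 aff I-1×I-2: Ee|EE
E/II-2 aff ·: Ee|EE
E/II-3 aff I-1×I-2: Ee|EE
E/III-1 aff II-1×II-2: Ee|EE
⇒ E over [I-1,I-2,II-1,II-2,II-3,III-1]: 53 consistent
F/I-1 ? ·: ff|Ff
F/I-2 aff ·: Ff
F/II-1 un I-1×I-2: ff
F/II-2 aff ·: Ff
F/II-3 un I-1×I-2: ff
F/III-1 un II-1×II-2: ff
⇒ F over [I-1,I-2,II-1,II-2,II-3,III-1]: 2 consistent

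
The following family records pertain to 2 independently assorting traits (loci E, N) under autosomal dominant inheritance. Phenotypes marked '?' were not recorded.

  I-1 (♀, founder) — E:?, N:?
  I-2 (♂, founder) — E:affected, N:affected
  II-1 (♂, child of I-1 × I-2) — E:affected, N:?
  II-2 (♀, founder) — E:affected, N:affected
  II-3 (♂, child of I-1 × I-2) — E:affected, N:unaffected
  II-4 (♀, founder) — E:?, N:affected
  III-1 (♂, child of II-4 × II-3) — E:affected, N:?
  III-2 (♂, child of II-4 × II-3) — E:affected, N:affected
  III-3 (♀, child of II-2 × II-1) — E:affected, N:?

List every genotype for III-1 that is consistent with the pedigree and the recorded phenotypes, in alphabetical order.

III-1 ∈ {EE Nn, EE nn, Ee Nn, Ee nn}

E/I-1 ? ·: ee|Ee|EE
E/I-2 aff ·: Ee|EE
E/II-1 aff I-1×I-2: Ee|EE
E/II-2 aff ·: Ee|EE
E/II-3 aff I-1×I-2: Ee|EE
E/II-4 ? ·: ee|Ee|EE
E/III-1 aff II-4×II-3: Ee|EE
E/III-2 aff II-4×II-3: Ee|EE
E/III-3 aff II-2×II-1: Ee|EE
⇒ E over [I-1,I-2,II-1,II-2,II-3,II-4,III-1,III-2,III-3]: 405 consistent
N/I-1 ? ·: nn|Nn
N/I-2 aff ·: Nn
N/II-1 ? I-1×I-2: nn|Nn|NN
N/II-2 aff ·: Nn|NN
N/II-3 un I-1×I-2: nn
N/II-4 aff ·: Nn|NN
N/III-1 ? II-4×II-3: nn|Nn
N/III-2 aff II-4×II-3: Nn
N/III-3 ? II-2×II-1: nn|Nn|NN
⇒ N over [I-1,I-2,II-1,II-2,II-3,II-4,III-1,III-2,III-3]: 57 consistent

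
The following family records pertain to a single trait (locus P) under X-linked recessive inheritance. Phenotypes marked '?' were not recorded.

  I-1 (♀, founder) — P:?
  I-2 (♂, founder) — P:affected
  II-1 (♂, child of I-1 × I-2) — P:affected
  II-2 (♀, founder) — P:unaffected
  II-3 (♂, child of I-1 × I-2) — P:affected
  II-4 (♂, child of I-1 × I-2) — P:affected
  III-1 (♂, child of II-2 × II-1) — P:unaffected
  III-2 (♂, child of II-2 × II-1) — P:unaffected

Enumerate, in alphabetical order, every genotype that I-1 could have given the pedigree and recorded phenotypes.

I-1 ∈ {X^PX^p, X^pX^p}

P/I-1 ? ·: X^PX^p|X^pX^p
P/I-2 aff ·: X^pY
P/II-1 aff I-1×I-2: X^pY
P/II-2 un ·: X^PX^P|X^PX^p
P/II-3 aff I-1×I-2: X^pY
P/II-4 aff I-1×I-2: X^pY
P/III-1 un II-2×II-1: X^PY
P/III-2 un II-2×II-1: X^PY
⇒ P over [I-1,I-2,II-1,II-2,II-3,II-4,III-1,III-2]: 4 consistent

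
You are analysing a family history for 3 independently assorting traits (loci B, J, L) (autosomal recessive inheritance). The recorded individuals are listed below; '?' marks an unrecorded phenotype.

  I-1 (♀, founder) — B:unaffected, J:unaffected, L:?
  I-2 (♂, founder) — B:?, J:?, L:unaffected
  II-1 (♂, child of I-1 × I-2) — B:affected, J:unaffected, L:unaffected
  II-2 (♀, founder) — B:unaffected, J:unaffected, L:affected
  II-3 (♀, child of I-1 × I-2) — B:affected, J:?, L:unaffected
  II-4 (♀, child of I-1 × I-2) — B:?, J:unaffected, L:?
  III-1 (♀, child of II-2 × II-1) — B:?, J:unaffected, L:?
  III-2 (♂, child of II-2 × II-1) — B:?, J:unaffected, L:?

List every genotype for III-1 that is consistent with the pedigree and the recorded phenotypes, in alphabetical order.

III-1 ∈ {Bb JJ Ll, Bb JJ ll, Bb Jj Ll, Bb Jj ll, bb JJ Ll, bb JJ ll, bb Jj Ll, bb Jj ll}

B/I-1 un ·: Bb
B/I-2 ? ·: Bb|bb
B/II-1 aff I-1×I-2: bb
B/II-2 un ·: BB|Bb
B/II-3 aff I-1×I-2: bb
B/II-4 ? I-1×I-2: BB|Bb|bb
B/III-1 ? II-2×II-1: Bb|bb
B/III-2 ? II-2×II-1: Bb|bb
⇒ B over [I-1,I-2,II-1,II-2,II-3,II-4,III-1,III-2]: 25 consistent
J/I-1 un ·: JJ|Jj
J/I-2 ? ·: JJ|Jj|jj
J/II-1 un I-1×I-2: JJ|Jj
J/II-2 un ·: JJ|Jj
J/II-3 ? I-1×I-2: JJ|Jj|jj
J/II-4 un I-1×I-2: JJ|Jj
J/III-1 un II-2×II-1: JJ|Jj
J/III-2 un II-2×II-1: JJ|Jj
⇒ J over [I-1,I-2,II-1,II-2,II-3,II-4,III-1,III-2]: 211 consistent
L/I-1 ? ·: LL|Ll|ll
L/I-2 un ·: LL|Ll
L/II-1 un I-1×I-2: LL|Ll
L/II-2 aff ·: ll
L/II-3 un I-1×I-2: LL|Ll
L/II-4 ? I-1×I-2: LL|Ll|ll
L/III-1 ? II-2×II-1: Ll|ll
L/III-2 ? II-2×II-1: Ll|ll
⇒ L over [I-1,I-2,II-1,II-2,II-3,II-4,III-1,III-2]: 83 consistent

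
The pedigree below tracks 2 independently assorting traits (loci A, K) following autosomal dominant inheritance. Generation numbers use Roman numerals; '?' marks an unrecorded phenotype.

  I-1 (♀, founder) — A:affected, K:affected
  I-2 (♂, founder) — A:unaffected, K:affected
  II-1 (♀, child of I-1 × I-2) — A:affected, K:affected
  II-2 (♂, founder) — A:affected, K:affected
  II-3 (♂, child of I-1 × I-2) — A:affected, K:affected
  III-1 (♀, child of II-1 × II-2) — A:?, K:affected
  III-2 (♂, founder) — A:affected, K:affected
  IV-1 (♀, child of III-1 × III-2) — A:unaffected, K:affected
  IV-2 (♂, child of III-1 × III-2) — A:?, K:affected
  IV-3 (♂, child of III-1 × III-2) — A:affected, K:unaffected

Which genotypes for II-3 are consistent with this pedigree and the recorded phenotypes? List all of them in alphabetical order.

A/I-1 aff ·: Aa|AA
A/I-2 un ·: aa
A/II-1 aff I-1×I-2: Aa
A/II-2 aff ·: Aa|AA
A/II-3 aff I-1×I-2: Aa
A/III-1 ? II-1×II-2: aa|Aa
A/III-2 aff ·: Aa
A/IV-1 un III-1×III-2: aa
A/IV-2 ? III-1×III-2: aa|Aa|AA
A/IV-3 aff III-1×III-2: Aa|AA
⇒ A over [I-1,I-2,II-1,II-2,II-3,III-1,III-2,IV-1,IV-2,IV-3]: 28 consistent
K/I-1 aff ·: Kk|KK
K/I-2 aff ·: Kk|KK
K/II-1 aff I-1×I-2: Kk|KK
K/II-2 aff ·: Kk|KK
K/II-3 aff I-1×I-2: Kk|KK
K/III-1 aff II-1×II-2: Kk
K/III-2 aff ·: Kk
K/IV-1 aff III-1×III-2: Kk|KK
K/IV-2 aff III-1×III-2: Kk|KK
K/IV-3 un III-1×III-2: kk
⇒ K over [I-1,I-2,II-1,II-2,II-3,III-1,III-2,IV-1,IV-2,IV-3]: 76 consistent

II-3 ∈ {Aa KK, Aa Kk}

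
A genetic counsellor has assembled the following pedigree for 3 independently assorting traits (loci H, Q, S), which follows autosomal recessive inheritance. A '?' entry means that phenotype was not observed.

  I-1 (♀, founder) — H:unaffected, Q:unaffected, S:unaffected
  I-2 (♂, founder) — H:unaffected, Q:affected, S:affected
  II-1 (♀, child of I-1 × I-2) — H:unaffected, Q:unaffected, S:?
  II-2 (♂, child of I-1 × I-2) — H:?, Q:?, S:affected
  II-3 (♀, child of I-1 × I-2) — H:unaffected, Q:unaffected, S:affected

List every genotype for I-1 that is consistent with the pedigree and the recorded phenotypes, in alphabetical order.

H/I-1 un ·: HH|Hh
H/I-2 un ·: HH|Hh
H/II-1 un I-1×I-2: HH|Hh
H/II-2 ? I-1×I-2: HH|Hh|hh
H/II-3 un I-1×I-2: HH|Hh
⇒ H over [I-1,I-2,II-1,II-2,II-3]: 29 consistent
Q/I-1 un ·: QQ|Qq
Q/I-2 aff ·: qq
Q/II-1 un I-1×I-2: Qq
Q/II-2 ? I-1×I-2: Qq|qq
Q/II-3 un I-1×I-2: Qq
⇒ Q over [I-1,I-2,II-1,II-2,II-3]: 3 consistent
S/I-1 un ·: Ss
S/I-2 aff ·: ss
S/II-1 ? I-1×I-2: Ss|ss
S/II-2 aff I-1×I-2: ss
S/II-3 aff I-1×I-2: ss
⇒ S over [I-1,I-2,II-1,II-2,II-3]: 2 consistent

I-1 ∈ {HH QQ Ss, HH Qq Ss, Hh QQ Ss, Hh Qq Ss}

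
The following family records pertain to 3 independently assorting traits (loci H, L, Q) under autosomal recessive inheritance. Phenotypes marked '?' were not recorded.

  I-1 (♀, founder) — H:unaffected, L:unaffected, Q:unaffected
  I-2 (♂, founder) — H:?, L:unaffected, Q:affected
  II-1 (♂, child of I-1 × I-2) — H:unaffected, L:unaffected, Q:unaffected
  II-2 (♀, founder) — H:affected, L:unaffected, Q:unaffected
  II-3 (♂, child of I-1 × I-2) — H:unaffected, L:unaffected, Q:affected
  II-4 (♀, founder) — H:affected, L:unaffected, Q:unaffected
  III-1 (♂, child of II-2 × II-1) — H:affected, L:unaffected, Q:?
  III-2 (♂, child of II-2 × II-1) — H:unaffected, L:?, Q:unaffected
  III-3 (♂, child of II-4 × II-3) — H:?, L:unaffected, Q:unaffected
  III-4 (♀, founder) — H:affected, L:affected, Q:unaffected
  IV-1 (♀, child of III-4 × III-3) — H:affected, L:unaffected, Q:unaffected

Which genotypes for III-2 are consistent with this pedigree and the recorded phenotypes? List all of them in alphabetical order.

III-2 ∈ {Hh LL QQ, Hh LL Qq, Hh Ll QQ, Hh Ll Qq, Hh ll QQ, Hh ll Qq}

H/I-1 un ·: HH|Hh
H/I-2 ? ·: HH|Hh|hh
H/II-1 un I-1×I-2: Hh
H/II-2 aff ·: hh
H/II-3 un I-1×I-2: HH|Hh
H/II-4 aff ·: hh
H/III-1 aff II-2×II-1: hh
H/III-2 un II-2×II-1: Hh
H/III-3 ? II-4×II-3: Hh|hh
H/III-4 aff ·: hh
H/IV-1 aff III-4×III-3: hh
⇒ H over [I-1,I-2,II-1,II-2,II-3,II-4,III-1,III-2,III-3,III-4,IV-1]: 13 consistent
L/I-1 un ·: LL|Ll
L/I-2 un ·: LL|Ll
L/II-1 un I-1×I-2: LL|Ll
L/II-2 un ·: LL|Ll
L/II-3 un I-1×I-2: LL|Ll
L/II-4 un ·: LL|Ll
L/III-1 un II-2×II-1: LL|Ll
L/III-2 ? II-2×II-1: LL|Ll|ll
L/III-3 un II-4×II-3: LL|Ll
L/III-4 aff ·: ll
L/IV-1 un III-4×III-3: Ll
⇒ L over [I-1,I-2,II-1,II-2,II-3,II-4,III-1,III-2,III-3,III-4,IV-1]: 330 consistent
Q/I-1 un ·: Qq
Q/I-2 aff ·: qq
Q/II-1 un I-1×I-2: Qq
Q/II-2 un ·: QQ|Qq
Q/II-3 aff I-1×I-2: qq
Q/II-4 un ·: QQ|Qq
Q/III-1 ? II-2×II-1: QQ|Qq|qq
Q/III-2 un II-2×II-1: QQ|Qq
Q/III-3 un II-4×II-3: Qq
Q/III-4 un ·: QQ|Qq
Q/IV-1 un III-4×III-3: QQ|Qq
⇒ Q over [I-1,I-2,II-1,II-2,II-3,II-4,III-1,III-2,III-3,III-4,IV-1]: 80 consistent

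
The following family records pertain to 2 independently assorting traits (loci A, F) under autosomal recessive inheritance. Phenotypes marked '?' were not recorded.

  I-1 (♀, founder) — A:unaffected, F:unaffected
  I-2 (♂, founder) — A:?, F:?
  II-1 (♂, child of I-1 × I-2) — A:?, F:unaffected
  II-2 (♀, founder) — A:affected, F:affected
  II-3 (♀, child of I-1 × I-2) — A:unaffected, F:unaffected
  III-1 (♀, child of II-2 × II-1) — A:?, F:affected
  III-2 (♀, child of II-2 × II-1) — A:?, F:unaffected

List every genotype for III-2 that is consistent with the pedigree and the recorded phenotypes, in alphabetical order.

III-2 ∈ {Aa Ff, aa Ff}

A/I-1 un ·: AA|Aa
A/I-2 ? ·: AA|Aa|aa
A/II-1 ? I-1×I-2: AA|Aa|aa
A/II-2 aff ·: aa
A/II-3 un I-1×I-2: AA|Aa
A/III-1 ? II-2×II-1: Aa|aa
A/III-2 ? II-2×II-1: Aa|aa
⇒ A over [I-1,I-2,II-1,II-2,II-3,III-1,III-2]: 42 consistent
F/I-1 un ·: FF|Ff
F/I-2 ? ·: FF|Ff|ff
F/II-1 un I-1×I-2: Ff
F/II-2 aff ·: ff
F/II-3 un I-1×I-2: FF|Ff
F/III-1 aff II-2×II-1: ff
F/III-2 un II-2×II-1: Ff
⇒ F over [I-1,I-2,II-1,II-2,II-3,III-1,III-2]: 8 consistent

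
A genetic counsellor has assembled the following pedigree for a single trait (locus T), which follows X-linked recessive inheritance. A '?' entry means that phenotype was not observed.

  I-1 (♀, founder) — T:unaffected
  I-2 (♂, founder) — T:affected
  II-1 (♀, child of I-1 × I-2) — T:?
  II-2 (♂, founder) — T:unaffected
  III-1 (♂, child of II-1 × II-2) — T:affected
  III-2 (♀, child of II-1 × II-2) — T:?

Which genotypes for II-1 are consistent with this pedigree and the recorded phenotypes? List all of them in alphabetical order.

II-1 ∈ {X^TX^t, X^tX^t}

T/I-1 un ·: X^TX^T|X^TX^t
T/I-2 aff ·: X^tY
T/II-1 ? I-1×I-2: X^TX^t|X^tX^t
T/II-2 un ·: X^TY
T/III-1 aff II-1×II-2: X^tY
T/III-2 ? II-1×II-2: X^TX^T|X^TX^t
⇒ T over [I-1,I-2,II-1,II-2,III-1,III-2]: 5 consistent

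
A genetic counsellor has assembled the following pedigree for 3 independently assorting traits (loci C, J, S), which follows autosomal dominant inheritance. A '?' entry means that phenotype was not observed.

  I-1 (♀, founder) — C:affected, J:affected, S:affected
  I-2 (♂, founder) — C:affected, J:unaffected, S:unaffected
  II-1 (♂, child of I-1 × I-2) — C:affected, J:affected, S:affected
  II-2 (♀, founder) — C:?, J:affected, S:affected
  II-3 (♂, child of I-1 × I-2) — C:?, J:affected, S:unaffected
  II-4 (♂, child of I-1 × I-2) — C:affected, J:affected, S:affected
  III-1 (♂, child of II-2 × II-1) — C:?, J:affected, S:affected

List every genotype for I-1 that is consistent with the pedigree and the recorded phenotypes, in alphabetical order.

C/I-1 aff ·: Cc|CC
C/I-2 aff ·: Cc|CC
C/II-1 aff I-1×I-2: Cc|CC
C/II-2 ? ·: cc|Cc|CC
C/II-3 ? I-1×I-2: cc|Cc|CC
C/II-4 aff I-1×I-2: Cc|CC
C/III-1 ? II-2×II-1: cc|Cc|CC
⇒ C over [I-1,I-2,II-1,II-2,II-3,II-4,III-1]: 158 consistent
J/I-1 aff ·: Jj|JJ
J/I-2 un ·: jj
J/II-1 aff I-1×I-2: Jj
J/II-2 aff ·: Jj|JJ
J/II-3 aff I-1×I-2: Jj
J/II-4 aff I-1×I-2: Jj
J/III-1 aff II-2×II-1: Jj|JJ
⇒ J over [I-1,I-2,II-1,II-2,II-3,II-4,III-1]: 8 consistent
S/I-1 aff ·: Ss
S/I-2 un ·: ss
S/II-1 aff I-1×I-2: Ss
S/II-2 aff ·: Ss|SS
S/II-3 un I-1×I-2: ss
S/II-4 aff I-1×I-2: Ss
S/III-1 aff II-2×II-1: Ss|SS
⇒ S over [I-1,I-2,II-1,II-2,II-3,II-4,III-1]: 4 consistent

I-1 ∈ {CC JJ Ss, CC Jj Ss, Cc JJ Ss, Cc Jj Ss}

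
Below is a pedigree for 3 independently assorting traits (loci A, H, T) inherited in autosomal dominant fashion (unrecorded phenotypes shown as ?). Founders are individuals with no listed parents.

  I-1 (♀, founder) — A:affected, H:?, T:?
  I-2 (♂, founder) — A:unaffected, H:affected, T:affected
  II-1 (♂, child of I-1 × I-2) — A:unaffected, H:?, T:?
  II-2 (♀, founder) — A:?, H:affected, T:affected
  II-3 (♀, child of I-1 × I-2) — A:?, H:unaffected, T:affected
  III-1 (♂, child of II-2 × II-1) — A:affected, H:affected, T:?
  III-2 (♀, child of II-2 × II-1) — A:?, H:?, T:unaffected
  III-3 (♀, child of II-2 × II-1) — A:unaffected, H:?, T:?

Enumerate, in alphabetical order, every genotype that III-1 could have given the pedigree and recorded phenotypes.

A/I-1 aff ·: Aa
A/I-2 un ·: aa
A/II-1 un I-1×I-2: aa
A/II-2 ? ·: Aa
A/II-3 ? I-1×I-2: aa|Aa
A/III-1 aff II-2×II-1: Aa
A/III-2 ? II-2×II-1: aa|Aa
A/III-3 un II-2×II-1: aa
⇒ A over [I-1,I-2,II-1,II-2,II-3,III-1,III-2,III-3]: 4 consistent
H/I-1 ? ·: hh|Hh
H/I-2 aff ·: Hh
H/II-1 ? I-1×I-2: hh|Hh|HH
H/II-2 aff ·: Hh|HH
H/II-3 un I-1×I-2: hh
H/III-1 aff II-2×II-1: Hh|HH
H/III-2 ? II-2×II-1: hh|Hh|HH
H/III-3 ? II-2×II-1: hh|Hh|HH
⇒ H over [I-1,I-2,II-1,II-2,II-3,III-1,III-2,III-3]: 71 consistent
T/I-1 ? ·: tt|Tt|TT
T/I-2 aff ·: Tt|TT
T/II-1 ? I-1×I-2: tt|Tt
T/II-2 aff ·: Tt
T/II-3 aff I-1×I-2: Tt|TT
T/III-1 ? II-2×II-1: tt|Tt|TT
T/III-2 un II-2×II-1: tt
T/III-3 ? II-2×II-1: tt|Tt|TT
⇒ T over [I-1,I-2,II-1,II-2,II-3,III-1,III-2,III-3]: 84 consistent

III-1 ∈ {Aa HH TT, Aa HH Tt, Aa HH tt, Aa Hh TT, Aa Hh Tt, Aa Hh tt}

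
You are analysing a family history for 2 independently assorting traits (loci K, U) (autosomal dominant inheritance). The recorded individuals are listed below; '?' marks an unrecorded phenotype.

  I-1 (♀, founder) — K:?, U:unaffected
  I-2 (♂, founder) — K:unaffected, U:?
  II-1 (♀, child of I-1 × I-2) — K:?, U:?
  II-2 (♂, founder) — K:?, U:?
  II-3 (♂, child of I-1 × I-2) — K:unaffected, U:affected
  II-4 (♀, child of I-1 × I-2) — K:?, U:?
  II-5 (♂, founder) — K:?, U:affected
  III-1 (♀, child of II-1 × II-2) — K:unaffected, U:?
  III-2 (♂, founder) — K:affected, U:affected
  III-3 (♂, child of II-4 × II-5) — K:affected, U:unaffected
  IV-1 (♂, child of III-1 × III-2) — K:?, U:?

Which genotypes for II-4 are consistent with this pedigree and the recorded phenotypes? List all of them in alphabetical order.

II-4 ∈ {Kk Uu, Kk uu, kk Uu, kk uu}

K/I-1 ? ·: kk|Kk
K/I-2 un ·: kk
K/II-1 ? I-1×I-2: kk|Kk
K/II-2 ? ·: kk|Kk
K/II-3 un I-1×I-2: kk
K/II-4 ? I-1×I-2: kk|Kk
K/II-5 ? ·: kk|Kk|KK
K/III-1 un II-1×II-2: kk
K/III-2 aff ·: Kk|KK
K/III-3 aff II-4×II-5: Kk|KK
K/IV-1 ? III-1×III-2: kk|Kk
⇒ K over [I-1,I-2,II-1,II-2,II-3,II-4,II-5,III-1,III-2,III-3,IV-1]: 96 consistent
U/I-1 un ·: uu
U/I-2 ? ·: Uu|UU
U/II-1 ? I-1×I-2: uu|Uu
U/II-2 ? ·: uu|Uu|UU
U/II-3 aff I-1×I-2: Uu
U/II-4 ? I-1×I-2: uu|Uu
U/II-5 aff ·: Uu
U/III-1 ? II-1×II-2: uu|Uu|UU
U/III-2 aff ·: Uu|UU
U/III-3 un II-4×II-5: uu
U/IV-1 ? III-1×III-2: uu|Uu|UU
⇒ U over [I-1,I-2,II-1,II-2,II-3,II-4,II-5,III-1,III-2,III-3,IV-1]: 113 consistent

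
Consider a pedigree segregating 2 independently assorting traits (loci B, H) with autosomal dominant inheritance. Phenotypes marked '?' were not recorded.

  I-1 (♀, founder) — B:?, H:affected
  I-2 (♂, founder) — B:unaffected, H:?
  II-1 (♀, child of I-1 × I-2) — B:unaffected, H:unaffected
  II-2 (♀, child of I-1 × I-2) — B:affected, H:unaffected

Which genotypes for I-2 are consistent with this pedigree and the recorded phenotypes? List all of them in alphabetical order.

B/I-1 ? ·: Bb
B/I-2 un ·: bb
B/II-1 un I-1×I-2: bb
B/II-2 aff I-1×I-2: Bb
⇒ B over [I-1,I-2,II-1,II-2]: 1 consistent
H/I-1 aff ·: Hh
H/I-2 ? ·: hh|Hh
H/II-1 un I-1×I-2: hh
H/II-2 un I-1×I-2: hh
⇒ H over [I-1,I-2,II-1,II-2]: 2 consistent

I-2 ∈ {bb Hh, bb hh}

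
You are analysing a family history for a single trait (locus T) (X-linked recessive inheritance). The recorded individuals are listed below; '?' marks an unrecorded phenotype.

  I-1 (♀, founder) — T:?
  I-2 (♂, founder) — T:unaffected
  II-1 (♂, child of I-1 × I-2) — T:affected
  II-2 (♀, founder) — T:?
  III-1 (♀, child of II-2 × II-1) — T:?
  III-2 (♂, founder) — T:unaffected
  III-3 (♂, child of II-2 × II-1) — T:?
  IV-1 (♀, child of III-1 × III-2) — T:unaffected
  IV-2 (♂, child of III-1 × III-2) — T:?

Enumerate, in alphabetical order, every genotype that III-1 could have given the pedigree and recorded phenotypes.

III-1 ∈ {X^TX^t, X^tX^t}

T/I-1 ? ·: X^TX^t|X^tX^t
T/I-2 un ·: X^TY
T/II-1 aff I-1×I-2: X^tY
T/II-2 ? ·: X^TX^T|X^TX^t|X^tX^t
T/III-1 ? II-2×II-1: X^TX^t|X^tX^t
T/III-2 un ·: X^TY
T/III-3 ? II-2×II-1: X^TY|X^tY
T/IV-1 un III-1×III-2: X^TX^T|X^TX^t
T/IV-2 ? III-1×III-2: X^TY|X^tY
⇒ T over [I-1,I-2,II-1,II-2,III-1,III-2,III-3,IV-1,IV-2]: 30 consistent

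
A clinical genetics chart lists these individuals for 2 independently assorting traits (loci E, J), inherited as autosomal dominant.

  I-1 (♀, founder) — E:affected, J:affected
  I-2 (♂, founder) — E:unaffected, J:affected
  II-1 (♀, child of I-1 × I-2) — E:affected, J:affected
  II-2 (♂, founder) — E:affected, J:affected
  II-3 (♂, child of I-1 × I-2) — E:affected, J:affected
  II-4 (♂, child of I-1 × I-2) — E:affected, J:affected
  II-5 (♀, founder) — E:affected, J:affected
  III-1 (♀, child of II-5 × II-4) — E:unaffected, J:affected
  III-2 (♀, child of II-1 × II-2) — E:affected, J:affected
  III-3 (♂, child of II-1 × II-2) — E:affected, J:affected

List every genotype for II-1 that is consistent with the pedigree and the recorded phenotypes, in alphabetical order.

E/I-1 aff ·: Ee|EE
E/I-2 un ·: ee
E/II-1 aff I-1×I-2: Ee
E/II-2 aff ·: Ee|EE
E/II-3 aff I-1×I-2: Ee
E/II-4 aff I-1×I-2: Ee
E/II-5 aff ·: Ee
E/III-1 un II-5×II-4: ee
E/III-2 aff II-1×II-2: Ee|EE
E/III-3 aff II-1×II-2: Ee|EE
⇒ E over [I-1,I-2,II-1,II-2,II-3,II-4,II-5,III-1,III-2,III-3]: 16 consistent
J/I-1 aff ·: Jj|JJ
J/I-2 aff ·: Jj|JJ
J/II-1 aff I-1×I-2: Jj|JJ
J/II-2 aff ·: Jj|JJ
J/II-3 aff I-1×I-2: Jj|JJ
J/II-4 aff I-1×I-2: Jj|JJ
J/II-5 aff ·: Jj|JJ
J/III-1 aff II-5×II-4: Jj|JJ
J/III-2 aff II-1×II-2: Jj|JJ
J/III-3 aff II-1×II-2: Jj|JJ
⇒ J over [I-1,I-2,II-1,II-2,II-3,II-4,II-5,III-1,III-2,III-3]: 561 consistent

II-1 ∈ {Ee JJ, Ee Jj}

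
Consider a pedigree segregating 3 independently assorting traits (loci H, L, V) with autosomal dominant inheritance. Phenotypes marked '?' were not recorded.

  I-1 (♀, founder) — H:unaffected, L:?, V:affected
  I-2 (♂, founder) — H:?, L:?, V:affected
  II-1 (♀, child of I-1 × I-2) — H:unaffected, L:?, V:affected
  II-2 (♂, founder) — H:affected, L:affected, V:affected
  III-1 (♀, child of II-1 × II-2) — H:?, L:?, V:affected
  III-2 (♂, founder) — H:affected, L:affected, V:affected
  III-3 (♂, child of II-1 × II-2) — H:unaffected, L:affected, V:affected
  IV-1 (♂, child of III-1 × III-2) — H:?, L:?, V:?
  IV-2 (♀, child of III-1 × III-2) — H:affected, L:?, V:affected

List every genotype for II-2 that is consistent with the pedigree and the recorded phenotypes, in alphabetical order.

H/I-1 un ·: hh
H/I-2 ? ·: hh|Hh
H/II-1 un I-1×I-2: hh
H/II-2 aff ·: Hh
H/III-1 ? II-1×II-2: hh|Hh
H/III-2 aff ·: Hh|HH
H/III-3 un II-1×II-2: hh
H/IV-1 ? III-1×III-2: hh|Hh|HH
H/IV-2 aff III-1×III-2: Hh|HH
⇒ H over [I-1,I-2,II-1,II-2,III-1,III-2,III-3,IV-1,IV-2]: 26 consistent
L/I-1 ? ·: ll|Ll|LL
L/I-2 ? ·: ll|Ll|LL
L/II-1 ? I-1×I-2: ll|Ll|LL
L/II-2 aff ·: Ll|LL
L/III-1 ? II-1×II-2: ll|Ll|LL
L/III-2 aff ·: Ll|LL
L/III-3 aff II-1×II-2: Ll|LL
L/IV-1 ? III-1×III-2: ll|Ll|LL
L/IV-2 ? III-1×III-2: ll|Ll|LL
⇒ L over [I-1,I-2,II-1,II-2,III-1,III-2,III-3,IV-1,IV-2]: 862 consistent
V/I-1 aff ·: Vv|VV
V/I-2 aff ·: Vv|VV
V/II-1 aff I-1×I-2: Vv|VV
V/II-2 aff ·: Vv|VV
V/III-1 aff II-1×II-2: Vv|VV
V/III-2 aff ·: Vv|VV
V/III-3 aff II-1×II-2: Vv|VV
V/IV-1 ? III-1×III-2: vv|Vv|VV
V/IV-2 aff III-1×III-2: Vv|VV
⇒ V over [I-1,I-2,II-1,II-2,III-1,III-2,III-3,IV-1,IV-2]: 320 consistent

II-2 ∈ {Hh LL VV, Hh LL Vv, Hh Ll VV, Hh Ll Vv}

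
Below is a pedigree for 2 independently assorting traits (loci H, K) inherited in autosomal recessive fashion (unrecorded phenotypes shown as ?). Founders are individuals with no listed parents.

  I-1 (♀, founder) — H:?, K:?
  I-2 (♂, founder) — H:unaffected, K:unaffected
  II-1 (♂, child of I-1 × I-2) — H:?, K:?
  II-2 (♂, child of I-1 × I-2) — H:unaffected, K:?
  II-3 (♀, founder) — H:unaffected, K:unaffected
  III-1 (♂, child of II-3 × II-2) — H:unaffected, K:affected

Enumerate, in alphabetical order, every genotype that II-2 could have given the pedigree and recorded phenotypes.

H/I-1 ? ·: HH|Hh|hh
H/I-2 un ·: HH|Hh
H/II-1 ? I-1×I-2: HH|Hh|hh
H/II-2 un I-1×I-2: HH|Hh
H/II-3 un ·: HH|Hh
H/III-1 un II-3×II-2: HH|Hh
⇒ H over [I-1,I-2,II-1,II-2,II-3,III-1]: 64 consistent
K/I-1 ? ·: KK|Kk|kk
K/I-2 un ·: KK|Kk
K/II-1 ? I-1×I-2: KK|Kk|kk
K/II-2 ? I-1×I-2: Kk|kk
K/II-3 un ·: Kk
K/III-1 aff II-3×II-2: kk
⇒ K over [I-1,I-2,II-1,II-2,II-3,III-1]: 15 consistent

II-2 ∈ {HH Kk, HH kk, Hh Kk, Hh kk}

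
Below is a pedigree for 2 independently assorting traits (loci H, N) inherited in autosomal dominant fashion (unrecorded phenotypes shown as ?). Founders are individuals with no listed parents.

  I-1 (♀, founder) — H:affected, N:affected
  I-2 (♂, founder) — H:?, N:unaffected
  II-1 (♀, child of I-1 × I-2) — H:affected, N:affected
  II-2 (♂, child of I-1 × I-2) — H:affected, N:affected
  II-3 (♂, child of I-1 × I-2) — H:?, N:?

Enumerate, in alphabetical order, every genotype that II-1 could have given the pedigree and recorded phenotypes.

H/I-1 aff ·: Hh|HH
H/I-2 ? ·: hh|Hh|HH
H/II-1 aff I-1×I-2: Hh|HH
H/II-2 aff I-1×I-2: Hh|HH
H/II-3 ? I-1×I-2: hh|Hh|HH
⇒ H over [I-1,I-2,II-1,II-2,II-3]: 32 consistent
N/I-1 aff ·: Nn|NN
N/I-2 un ·: nn
N/II-1 aff I-1×I-2: Nn
N/II-2 aff I-1×I-2: Nn
N/II-3 ? I-1×I-2: nn|Nn
⇒ N over [I-1,I-2,II-1,II-2,II-3]: 3 consistent

II-1 ∈ {HH Nn, Hh Nn}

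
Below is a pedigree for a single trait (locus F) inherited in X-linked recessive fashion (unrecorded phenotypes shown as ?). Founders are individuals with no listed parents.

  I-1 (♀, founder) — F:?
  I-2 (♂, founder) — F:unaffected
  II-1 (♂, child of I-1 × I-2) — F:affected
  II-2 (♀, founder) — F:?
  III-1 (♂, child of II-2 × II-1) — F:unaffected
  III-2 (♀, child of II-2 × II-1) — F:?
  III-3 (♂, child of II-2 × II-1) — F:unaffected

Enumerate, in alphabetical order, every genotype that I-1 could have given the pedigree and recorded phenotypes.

I-1 ∈ {X^FX^f, X^fX^f}

F/I-1 ? ·: X^FX^f|X^fX^f
F/I-2 un ·: X^FY
F/II-1 aff I-1×I-2: X^fY
F/II-2 ? ·: X^FX^F|X^FX^f
F/III-1 un II-2×II-1: X^FY
F/III-2 ? II-2×II-1: X^FX^f|X^fX^f
F/III-3 un II-2×II-1: X^FY
⇒ F over [I-1,I-2,II-1,II-2,III-1,III-2,III-3]: 6 consistent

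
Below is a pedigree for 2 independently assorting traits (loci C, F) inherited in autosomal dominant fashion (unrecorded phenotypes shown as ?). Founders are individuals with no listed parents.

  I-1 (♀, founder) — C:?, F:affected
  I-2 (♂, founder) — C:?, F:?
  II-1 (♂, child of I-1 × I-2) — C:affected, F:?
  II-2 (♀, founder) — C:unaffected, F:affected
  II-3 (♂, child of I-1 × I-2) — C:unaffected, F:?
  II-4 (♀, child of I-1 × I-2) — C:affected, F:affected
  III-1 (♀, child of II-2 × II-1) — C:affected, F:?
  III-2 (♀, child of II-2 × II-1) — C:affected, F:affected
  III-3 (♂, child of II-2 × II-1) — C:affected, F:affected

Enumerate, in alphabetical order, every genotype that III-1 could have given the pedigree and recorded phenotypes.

III-1 ∈ {Cc FF, Cc Ff, Cc ff}

C/I-1 ? ·: cc|Cc
C/I-2 ? ·: cc|Cc
C/II-1 aff I-1×I-2: Cc|CC
C/II-2 un ·: cc
C/II-3 un I-1×I-2: cc
C/II-4 aff I-1×I-2: Cc|CC
C/III-1 aff II-2×II-1: Cc
C/III-2 aff II-2×II-1: Cc
C/III-3 aff II-2×II-1: Cc
⇒ C over [I-1,I-2,II-1,II-2,II-3,II-4,III-1,III-2,III-3]: 6 consistent
F/I-1 aff ·: Ff|FF
F/I-2 ? ·: ff|Ff|FF
F/II-1 ? I-1×I-2: ff|Ff|FF
F/II-2 aff ·: Ff|FF
F/II-3 ? I-1×I-2: ff|Ff|FF
F/II-4 aff I-1×I-2: Ff|FF
F/III-1 ? II-2×II-1: ff|Ff|FF
F/III-2 aff II-2×II-1: Ff|FF
F/III-3 aff II-2×II-1: Ff|FF
⇒ F over [I-1,I-2,II-1,II-2,II-3,II-4,III-1,III-2,III-3]: 499 consistent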